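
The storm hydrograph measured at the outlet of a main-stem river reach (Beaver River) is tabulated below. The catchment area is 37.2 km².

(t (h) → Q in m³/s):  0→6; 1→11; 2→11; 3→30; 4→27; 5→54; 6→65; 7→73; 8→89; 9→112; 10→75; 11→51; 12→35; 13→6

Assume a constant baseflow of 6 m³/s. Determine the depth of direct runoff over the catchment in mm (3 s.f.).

d ≈ 54.3 mm

Direct runoff: 0.0, 5.0, 5.0, 24.0, 21.0, 48.0, 59.0, 67.0, 83.0, 106.0, 69.0, 45.0, 29.0, 0.0 m³/s; ΣQ_DR = 561.0 m³/s.
V = ΣQ_DR · Δt = 561.0 × 3600 s = 2.020 × 10^6 m³.
Over A = 37.2 km², depth = V / A = 54.3 mm.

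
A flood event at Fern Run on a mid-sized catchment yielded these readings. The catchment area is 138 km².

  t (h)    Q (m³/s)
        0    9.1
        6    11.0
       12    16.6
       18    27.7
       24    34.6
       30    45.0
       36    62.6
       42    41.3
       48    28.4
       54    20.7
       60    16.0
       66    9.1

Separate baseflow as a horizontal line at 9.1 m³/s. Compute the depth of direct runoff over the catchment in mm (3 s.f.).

Direct runoff: 0.0, 1.9, 7.5, 18.6, 25.5, 35.9, 53.5, 32.2, 19.3, 11.6, 6.9, 0.0 m³/s; ΣQ_DR = 212.9 m³/s.
V = ΣQ_DR · Δt = 212.9 × 21600 s = 4.599 × 10^6 m³.
Over A = 138 km², depth = V / A = 33.3 mm.

d ≈ 33.3 mm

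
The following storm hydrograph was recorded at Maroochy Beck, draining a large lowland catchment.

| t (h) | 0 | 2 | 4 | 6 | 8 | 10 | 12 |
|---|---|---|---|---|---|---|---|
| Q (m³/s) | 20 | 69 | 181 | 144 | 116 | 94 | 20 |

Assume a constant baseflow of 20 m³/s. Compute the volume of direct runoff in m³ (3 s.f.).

Direct-runoff ordinates (Q − Q_b): 0.0, 49.0, 161.0, 124.0, 96.0, 74.0, 0.0 m³/s.
ΣQ_DR = 504.0 m³/s.
With Δt = 2 h = 7200 s, V = ΣQ_DR · Δt = 504.0 × 7200 = 3.63 × 10^6 m³.

V ≈ 3.63 × 10^6 m³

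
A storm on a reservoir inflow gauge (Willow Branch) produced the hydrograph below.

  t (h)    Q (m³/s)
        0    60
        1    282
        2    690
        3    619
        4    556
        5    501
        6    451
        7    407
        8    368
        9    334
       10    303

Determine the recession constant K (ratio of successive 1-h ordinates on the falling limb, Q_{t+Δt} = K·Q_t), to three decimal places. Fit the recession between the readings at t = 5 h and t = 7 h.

K ≈ 0.901

Using the recession-limb readings at t = 5 h and t = 7 h: Q falls from 501 to 407 m³/s over 2 intervals.
K = (Q₂/Q₁)^(1/2) = (407/501)^(1/2) = 0.901.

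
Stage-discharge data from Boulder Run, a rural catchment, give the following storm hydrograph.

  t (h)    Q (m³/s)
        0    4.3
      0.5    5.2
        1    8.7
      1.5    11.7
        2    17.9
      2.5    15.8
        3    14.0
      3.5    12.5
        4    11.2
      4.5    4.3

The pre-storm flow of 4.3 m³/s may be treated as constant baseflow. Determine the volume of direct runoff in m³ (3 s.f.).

Direct-runoff ordinates (Q − Q_b): 0.0, 0.9, 4.4, 7.4, 13.6, 11.5, 9.7, 8.2, 6.9, 0.0 m³/s.
ΣQ_DR = 62.60 m³/s.
With Δt = 0.5 h = 1800 s, V = ΣQ_DR · Δt = 62.60 × 1800 = 1.13 × 10^5 m³.

V ≈ 1.13 × 10^5 m³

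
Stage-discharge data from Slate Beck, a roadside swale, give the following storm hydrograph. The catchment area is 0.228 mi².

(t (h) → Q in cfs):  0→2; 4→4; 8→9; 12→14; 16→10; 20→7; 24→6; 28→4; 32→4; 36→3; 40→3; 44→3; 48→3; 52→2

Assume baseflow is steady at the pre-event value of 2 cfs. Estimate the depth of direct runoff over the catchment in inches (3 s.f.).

d ≈ 1.25 in

Direct runoff: 0.0, 2.0, 7.0, 12.0, 8.0, 5.0, 4.0, 2.0, 2.0, 1.0, 1.0, 1.0, 1.0, 0.0 cfs; ΣQ_DR = 46.00 cfs.
V = ΣQ_DR · Δt = 46.00 × 14400 s = 6.624 × 10^5 ft³.
Over A = 0.228 mi², depth = V / A = 1.25 in.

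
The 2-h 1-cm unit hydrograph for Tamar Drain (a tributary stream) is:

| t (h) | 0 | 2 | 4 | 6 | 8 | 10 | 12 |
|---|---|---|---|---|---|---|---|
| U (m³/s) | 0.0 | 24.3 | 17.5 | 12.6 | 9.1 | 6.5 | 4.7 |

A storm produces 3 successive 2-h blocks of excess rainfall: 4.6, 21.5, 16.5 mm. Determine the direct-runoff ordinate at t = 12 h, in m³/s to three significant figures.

Q ≈ 31.2 m³/s

By discrete convolution, Q_j = Σ (P_i / 10 mm) · U_{j−i}.
At t = 12 h (j=6): Q = (4.6/10)·4.7 + (21.5/10)·6.5 + (16.5/10)·9.1 = 31.2 m³/s.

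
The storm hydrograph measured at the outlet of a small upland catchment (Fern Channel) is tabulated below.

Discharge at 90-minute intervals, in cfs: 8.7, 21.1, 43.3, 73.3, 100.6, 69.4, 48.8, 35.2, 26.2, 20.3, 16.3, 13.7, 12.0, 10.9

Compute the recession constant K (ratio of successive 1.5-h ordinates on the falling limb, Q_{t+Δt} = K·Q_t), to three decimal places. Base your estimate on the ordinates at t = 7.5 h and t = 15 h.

K ≈ 0.748

Using the recession-limb readings at t = 7.5 h and t = 15 h: Q falls from 69.4 to 16.3 cfs over 5 intervals.
K = (Q₂/Q₁)^(1/5) = (16.3/69.4)^(1/5) = 0.748.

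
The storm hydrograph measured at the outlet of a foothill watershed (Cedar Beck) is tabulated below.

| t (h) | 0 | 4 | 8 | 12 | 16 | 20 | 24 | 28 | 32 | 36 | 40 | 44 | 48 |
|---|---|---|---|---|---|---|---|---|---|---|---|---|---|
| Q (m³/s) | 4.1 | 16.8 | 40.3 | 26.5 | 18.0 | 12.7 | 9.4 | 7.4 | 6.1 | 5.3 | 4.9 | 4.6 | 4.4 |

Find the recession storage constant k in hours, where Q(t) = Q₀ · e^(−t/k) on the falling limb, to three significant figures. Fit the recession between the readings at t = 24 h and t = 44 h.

k ≈ 28.0 h

On the falling limb, Q drops from 9.4 to 4.6 m³/s between t = 24 h and t = 44 h (Δt = 20 h).
k = −Δt / ln(Q₂/Q₁) = −20 / ln(4.6/9.4) = 28.0 h.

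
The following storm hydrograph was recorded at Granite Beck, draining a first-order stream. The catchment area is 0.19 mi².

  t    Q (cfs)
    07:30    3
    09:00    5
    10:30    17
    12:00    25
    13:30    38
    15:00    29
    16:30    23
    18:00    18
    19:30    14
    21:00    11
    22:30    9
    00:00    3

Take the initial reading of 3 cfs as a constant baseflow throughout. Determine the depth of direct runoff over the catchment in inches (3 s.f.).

d ≈ 1.95 in

Direct runoff: 0.0, 2.0, 14.0, 22.0, 35.0, 26.0, 20.0, 15.0, 11.0, 8.0, 6.0, 0.0 cfs; ΣQ_DR = 159.0 cfs.
V = ΣQ_DR · Δt = 159.0 × 5400 s = 8.586 × 10^5 ft³.
Over A = 0.19 mi², depth = V / A = 1.95 in.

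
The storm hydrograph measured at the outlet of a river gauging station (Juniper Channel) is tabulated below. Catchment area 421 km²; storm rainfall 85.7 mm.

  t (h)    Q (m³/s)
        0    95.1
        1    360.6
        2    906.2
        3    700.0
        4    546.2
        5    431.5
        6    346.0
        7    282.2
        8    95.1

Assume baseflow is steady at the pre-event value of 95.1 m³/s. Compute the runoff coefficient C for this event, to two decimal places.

C ≈ 0.29

ΣQ_DR = 2907 m³/s; V = ΣQ_DR·Δt = 1.047 × 10^7 m³.
Runoff depth d = V / A = 24.86 mm.
C = d / P = 24.86 / 85.7 = 0.29.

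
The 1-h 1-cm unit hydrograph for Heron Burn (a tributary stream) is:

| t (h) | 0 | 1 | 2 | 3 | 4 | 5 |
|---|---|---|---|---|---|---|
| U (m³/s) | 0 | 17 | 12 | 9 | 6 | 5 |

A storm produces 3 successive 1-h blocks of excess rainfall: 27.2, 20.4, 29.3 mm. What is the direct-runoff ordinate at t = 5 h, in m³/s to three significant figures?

Q ≈ 52.2 m³/s

By discrete convolution, Q_j = Σ (P_i / 10 mm) · U_{j−i}.
At t = 5 h (j=5): Q = (27.2/10)·5 + (20.4/10)·6 + (29.3/10)·9 = 52.2 m³/s.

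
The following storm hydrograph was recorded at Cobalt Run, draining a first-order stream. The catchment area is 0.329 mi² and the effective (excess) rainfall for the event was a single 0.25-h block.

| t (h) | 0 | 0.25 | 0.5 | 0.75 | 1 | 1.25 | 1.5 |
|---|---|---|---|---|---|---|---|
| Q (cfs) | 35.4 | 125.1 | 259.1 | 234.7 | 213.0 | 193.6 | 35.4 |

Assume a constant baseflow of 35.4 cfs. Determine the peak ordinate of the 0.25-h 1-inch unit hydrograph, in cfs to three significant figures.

Direct runoff: 0.0, 89.7, 223.7, 199.3, 177.6, 158.2, 0.0 cfs; ΣQ_DR = 848.5 cfs, peak = 223.7 cfs.
Runoff depth d = ΣQ_DR·Δt / A = 848.5 × 900 / (0.329 mi²) = 0.9991 in.
The 1-inch UH is the DRH scaled by (1 in)/d, so U_p = 223.7 × 1/0.9991 = 224 cfs.

U_p ≈ 224 cfs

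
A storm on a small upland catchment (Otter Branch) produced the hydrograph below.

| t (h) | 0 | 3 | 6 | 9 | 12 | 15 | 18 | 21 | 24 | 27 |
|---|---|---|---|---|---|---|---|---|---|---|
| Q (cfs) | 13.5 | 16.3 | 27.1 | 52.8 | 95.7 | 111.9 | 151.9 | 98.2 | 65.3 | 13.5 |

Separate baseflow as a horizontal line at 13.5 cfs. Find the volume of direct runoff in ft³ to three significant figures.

V ≈ 5.52 × 10^6 ft³

Direct-runoff ordinates (Q − Q_b): 0.0, 2.8, 13.6, 39.3, 82.2, 98.4, 138.4, 84.7, 51.8, 0.0 cfs.
ΣQ_DR = 511.2 cfs.
With Δt = 3 h = 10800 s, V = ΣQ_DR · Δt = 511.2 × 10800 = 5.52 × 10^6 ft³.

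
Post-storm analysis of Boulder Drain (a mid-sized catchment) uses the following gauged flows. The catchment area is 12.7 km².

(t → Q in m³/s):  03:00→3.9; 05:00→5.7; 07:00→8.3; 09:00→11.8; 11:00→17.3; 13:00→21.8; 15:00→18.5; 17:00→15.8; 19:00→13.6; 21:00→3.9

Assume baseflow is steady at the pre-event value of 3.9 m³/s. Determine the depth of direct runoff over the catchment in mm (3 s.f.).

Direct runoff: 0.0, 1.8, 4.4, 7.9, 13.4, 17.9, 14.6, 11.9, 9.7, 0.0 m³/s; ΣQ_DR = 81.60 m³/s.
V = ΣQ_DR · Δt = 81.60 × 7200 s = 5.875 × 10^5 m³.
Over A = 12.7 km², depth = V / A = 46.3 mm.

d ≈ 46.3 mm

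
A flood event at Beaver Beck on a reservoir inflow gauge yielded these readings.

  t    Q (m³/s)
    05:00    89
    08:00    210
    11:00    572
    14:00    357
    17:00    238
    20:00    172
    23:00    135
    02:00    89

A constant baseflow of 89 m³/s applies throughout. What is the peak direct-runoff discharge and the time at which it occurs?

Subtracting baseflow gives direct-runoff ordinates: 0.0, 121.0, 483.0, 268.0, 149.0, 83.0, 46.0, 0.0 m³/s.
The maximum is 483.0 m³/s, occurring at the reading for t = 11:00.

Q_p = 483.0 m³/s at t = 11:00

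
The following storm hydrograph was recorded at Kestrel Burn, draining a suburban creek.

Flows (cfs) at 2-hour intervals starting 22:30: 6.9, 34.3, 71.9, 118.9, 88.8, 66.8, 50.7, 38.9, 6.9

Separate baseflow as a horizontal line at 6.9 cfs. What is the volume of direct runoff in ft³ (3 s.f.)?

Direct-runoff ordinates (Q − Q_b): 0.0, 27.4, 65.0, 112.0, 81.9, 59.9, 43.8, 32.0, 0.0 cfs.
ΣQ_DR = 422.0 cfs.
With Δt = 2 h = 7200 s, V = ΣQ_DR · Δt = 422.0 × 7200 = 3.04 × 10^6 ft³.

V ≈ 3.04 × 10^6 ft³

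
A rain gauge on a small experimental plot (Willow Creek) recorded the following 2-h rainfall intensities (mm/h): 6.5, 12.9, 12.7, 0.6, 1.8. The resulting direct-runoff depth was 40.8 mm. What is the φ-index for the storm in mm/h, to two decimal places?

φ ≈ 3.90 mm/h

Only the 3 blocks with intensity above φ contribute runoff: 6.5, 12.9, 12.7 mm/h.
Σ(I−φ)·Δt = d  ⇒  (6.5+12.9+12.7 − 3φ)·2 = 40.8
φ = (32.10 − 40.8/2) / 3 = 3.90 mm/h.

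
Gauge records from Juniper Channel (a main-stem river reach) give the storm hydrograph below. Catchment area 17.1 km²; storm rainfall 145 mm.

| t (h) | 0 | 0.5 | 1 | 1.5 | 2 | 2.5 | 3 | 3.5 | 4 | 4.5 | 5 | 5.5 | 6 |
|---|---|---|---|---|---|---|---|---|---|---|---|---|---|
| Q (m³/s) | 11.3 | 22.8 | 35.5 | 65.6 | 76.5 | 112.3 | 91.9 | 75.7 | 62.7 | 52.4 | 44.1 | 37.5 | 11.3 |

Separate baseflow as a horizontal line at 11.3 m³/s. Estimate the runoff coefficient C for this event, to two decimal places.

C ≈ 0.40

ΣQ_DR = 552.7 m³/s; V = ΣQ_DR·Δt = 9.949 × 10^5 m³.
Runoff depth d = V / A = 58.18 mm.
C = d / P = 58.18 / 145 = 0.40.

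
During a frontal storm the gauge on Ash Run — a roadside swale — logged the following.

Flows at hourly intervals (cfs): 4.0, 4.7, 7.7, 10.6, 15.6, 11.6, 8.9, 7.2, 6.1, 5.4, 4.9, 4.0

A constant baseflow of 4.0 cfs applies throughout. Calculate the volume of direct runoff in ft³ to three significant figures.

Direct-runoff ordinates (Q − Q_b): 0.0, 0.7, 3.7, 6.6, 11.6, 7.6, 4.9, 3.2, 2.1, 1.4, 0.9, 0.0 cfs.
ΣQ_DR = 42.70 cfs.
With Δt = 1 h = 3600 s, V = ΣQ_DR · Δt = 42.70 × 3600 = 1.54 × 10^5 ft³.

V ≈ 1.54 × 10^5 ft³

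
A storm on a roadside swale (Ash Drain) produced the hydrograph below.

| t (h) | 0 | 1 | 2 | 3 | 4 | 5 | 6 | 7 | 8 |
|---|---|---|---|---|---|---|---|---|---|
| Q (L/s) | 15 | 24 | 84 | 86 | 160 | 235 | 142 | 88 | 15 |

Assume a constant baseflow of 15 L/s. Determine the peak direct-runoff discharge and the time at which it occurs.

Subtracting baseflow gives direct-runoff ordinates: 0.0, 9.0, 69.0, 71.0, 145.0, 220.0, 127.0, 73.0, 0.0 L/s.
The maximum is 220.0 L/s, occurring at the reading for t = 5 h.

Q_p = 220.0 L/s at t = 5 h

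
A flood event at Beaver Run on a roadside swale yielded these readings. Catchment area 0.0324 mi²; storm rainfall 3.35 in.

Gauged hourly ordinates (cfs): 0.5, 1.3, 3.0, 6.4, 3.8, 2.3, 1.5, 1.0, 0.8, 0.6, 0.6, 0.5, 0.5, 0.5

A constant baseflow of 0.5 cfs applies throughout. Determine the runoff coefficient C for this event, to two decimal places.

ΣQ_DR = 16.30 cfs; V = ΣQ_DR·Δt = 58680 ft³.
Runoff depth d = V / A = 0.7796 in.
C = d / P = 0.7796 / 3.35 = 0.23.

C ≈ 0.23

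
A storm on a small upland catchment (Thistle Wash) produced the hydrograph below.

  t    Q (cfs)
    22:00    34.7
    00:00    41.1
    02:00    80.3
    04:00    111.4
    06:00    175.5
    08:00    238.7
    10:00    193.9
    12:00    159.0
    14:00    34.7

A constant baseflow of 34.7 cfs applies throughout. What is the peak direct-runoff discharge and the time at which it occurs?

Subtracting baseflow gives direct-runoff ordinates: 0.0, 6.4, 45.6, 76.7, 140.8, 204.0, 159.2, 124.3, 0.0 cfs.
The maximum is 204.0 cfs, occurring at the reading for t = 08:00.

Q_p = 204.0 cfs at t = 08:00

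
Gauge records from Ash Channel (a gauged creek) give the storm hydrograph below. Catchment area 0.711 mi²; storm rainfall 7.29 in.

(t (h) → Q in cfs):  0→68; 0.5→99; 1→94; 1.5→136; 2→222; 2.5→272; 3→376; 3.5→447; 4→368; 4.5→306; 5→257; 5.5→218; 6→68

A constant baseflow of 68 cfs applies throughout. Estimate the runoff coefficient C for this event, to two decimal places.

C ≈ 0.31

ΣQ_DR = 2047 cfs; V = ΣQ_DR·Δt = 3.685 × 10^6 ft³.
Runoff depth d = V / A = 2.231 in.
C = d / P = 2.231 / 7.29 = 0.31.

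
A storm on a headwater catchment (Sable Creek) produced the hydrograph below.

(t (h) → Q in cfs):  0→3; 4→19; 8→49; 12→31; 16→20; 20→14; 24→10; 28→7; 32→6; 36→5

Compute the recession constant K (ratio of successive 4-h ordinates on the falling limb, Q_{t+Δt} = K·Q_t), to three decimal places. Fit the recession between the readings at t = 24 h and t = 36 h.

Using the recession-limb readings at t = 24 h and t = 36 h: Q falls from 10 to 5 cfs over 3 intervals.
K = (Q₂/Q₁)^(1/3) = (5/10)^(1/3) = 0.794.

K ≈ 0.794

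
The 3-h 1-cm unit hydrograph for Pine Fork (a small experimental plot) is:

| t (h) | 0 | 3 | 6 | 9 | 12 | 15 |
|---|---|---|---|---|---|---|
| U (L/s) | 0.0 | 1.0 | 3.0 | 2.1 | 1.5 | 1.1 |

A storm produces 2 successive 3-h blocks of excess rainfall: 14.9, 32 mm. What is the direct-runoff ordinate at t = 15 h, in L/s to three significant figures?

Q ≈ 6.44 L/s

By discrete convolution, Q_j = Σ (P_i / 10 mm) · U_{j−i}.
At t = 15 h (j=5): Q = (14.9/10)·1.1 + (32/10)·1.5 = 6.44 L/s.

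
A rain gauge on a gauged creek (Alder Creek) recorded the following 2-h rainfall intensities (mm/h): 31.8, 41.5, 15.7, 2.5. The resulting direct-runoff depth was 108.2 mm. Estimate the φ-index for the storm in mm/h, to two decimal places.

φ ≈ 11.63 mm/h

Only the 3 blocks with intensity above φ contribute runoff: 31.8, 41.5, 15.7 mm/h.
Σ(I−φ)·Δt = d  ⇒  (31.8+41.5+15.7 − 3φ)·2 = 108.2
φ = (89.00 − 108.2/2) / 3 = 11.63 mm/h.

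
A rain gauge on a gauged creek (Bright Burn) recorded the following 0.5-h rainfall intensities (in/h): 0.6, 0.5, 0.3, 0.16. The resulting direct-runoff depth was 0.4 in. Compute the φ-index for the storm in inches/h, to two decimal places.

Only the 3 blocks with intensity above φ contribute runoff: 0.6, 0.5, 0.3 in/h.
Σ(I−φ)·Δt = d  ⇒  (0.6+0.5+0.3 − 3φ)·0.5 = 0.4
φ = (1.400 − 0.4/0.5) / 3 = 0.20 in/h.

φ ≈ 0.20 in/h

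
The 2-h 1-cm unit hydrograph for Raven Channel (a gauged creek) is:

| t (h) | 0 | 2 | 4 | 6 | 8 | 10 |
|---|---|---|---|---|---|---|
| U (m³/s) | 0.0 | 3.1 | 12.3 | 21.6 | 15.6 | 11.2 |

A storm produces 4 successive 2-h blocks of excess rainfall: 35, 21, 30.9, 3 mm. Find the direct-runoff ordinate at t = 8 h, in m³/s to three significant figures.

Q ≈ 139 m³/s

By discrete convolution, Q_j = Σ (P_i / 10 mm) · U_{j−i}.
At t = 8 h (j=4): Q = (35/10)·15.6 + (21/10)·21.6 + (30.9/10)·12.3 + (3/10)·3.1 = 139 m³/s.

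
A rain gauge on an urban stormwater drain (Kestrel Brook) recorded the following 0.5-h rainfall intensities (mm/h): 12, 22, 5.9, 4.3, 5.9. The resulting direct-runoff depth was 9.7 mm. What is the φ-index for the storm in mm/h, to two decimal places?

Only the 2 blocks with intensity above φ contribute runoff: 12, 22 mm/h.
Σ(I−φ)·Δt = d  ⇒  (12+22 − 2φ)·0.5 = 9.7
φ = (34.00 − 9.7/0.5) / 2 = 7.30 mm/h.

φ ≈ 7.30 mm/h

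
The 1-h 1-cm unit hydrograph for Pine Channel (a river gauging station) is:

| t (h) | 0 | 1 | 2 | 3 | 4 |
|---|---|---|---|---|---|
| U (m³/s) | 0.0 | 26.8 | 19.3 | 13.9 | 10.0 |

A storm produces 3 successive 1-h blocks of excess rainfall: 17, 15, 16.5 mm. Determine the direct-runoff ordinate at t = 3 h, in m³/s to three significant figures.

Q ≈ 96.8 m³/s

By discrete convolution, Q_j = Σ (P_i / 10 mm) · U_{j−i}.
At t = 3 h (j=3): Q = (17/10)·13.9 + (15/10)·19.3 + (16.5/10)·26.8 = 96.8 m³/s.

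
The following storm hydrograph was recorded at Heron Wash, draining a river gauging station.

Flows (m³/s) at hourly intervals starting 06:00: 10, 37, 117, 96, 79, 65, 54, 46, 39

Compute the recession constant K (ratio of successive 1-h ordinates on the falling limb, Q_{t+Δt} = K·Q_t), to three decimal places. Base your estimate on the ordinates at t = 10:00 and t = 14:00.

K ≈ 0.838

Using the recession-limb readings at t = 10:00 and t = 14:00: Q falls from 79 to 39 m³/s over 4 intervals.
K = (Q₂/Q₁)^(1/4) = (39/79)^(1/4) = 0.838.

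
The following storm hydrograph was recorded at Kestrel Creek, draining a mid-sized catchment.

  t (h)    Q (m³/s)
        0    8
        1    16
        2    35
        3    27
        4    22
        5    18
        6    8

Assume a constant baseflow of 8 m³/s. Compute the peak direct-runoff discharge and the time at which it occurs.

Subtracting baseflow gives direct-runoff ordinates: 0.0, 8.0, 27.0, 19.0, 14.0, 10.0, 0.0 m³/s.
The maximum is 27.0 m³/s, occurring at the reading for t = 2 h.

Q_p = 27.0 m³/s at t = 2 h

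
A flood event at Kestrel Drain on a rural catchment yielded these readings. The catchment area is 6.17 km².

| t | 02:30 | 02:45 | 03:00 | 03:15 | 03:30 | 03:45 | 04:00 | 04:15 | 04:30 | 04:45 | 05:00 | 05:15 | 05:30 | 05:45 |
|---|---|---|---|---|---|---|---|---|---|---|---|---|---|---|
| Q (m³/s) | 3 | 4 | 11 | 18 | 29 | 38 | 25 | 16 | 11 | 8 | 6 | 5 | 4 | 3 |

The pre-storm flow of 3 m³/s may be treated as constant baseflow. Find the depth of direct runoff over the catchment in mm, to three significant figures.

Direct runoff: 0.0, 1.0, 8.0, 15.0, 26.0, 35.0, 22.0, 13.0, 8.0, 5.0, 3.0, 2.0, 1.0, 0.0 m³/s; ΣQ_DR = 139.0 m³/s.
V = ΣQ_DR · Δt = 139.0 × 900 s = 1.251 × 10^5 m³.
Over A = 6.17 km², depth = V / A = 20.3 mm.

d ≈ 20.3 mm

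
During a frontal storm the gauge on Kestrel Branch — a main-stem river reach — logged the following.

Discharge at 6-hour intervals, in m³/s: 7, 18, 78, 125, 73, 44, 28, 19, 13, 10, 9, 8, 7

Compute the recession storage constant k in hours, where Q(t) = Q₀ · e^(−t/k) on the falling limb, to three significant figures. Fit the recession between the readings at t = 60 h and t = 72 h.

k ≈ 47.7 h

On the falling limb, Q drops from 9 to 7 m³/s between t = 60 h and t = 72 h (Δt = 12 h).
k = −Δt / ln(Q₂/Q₁) = −12 / ln(7/9) = 47.7 h.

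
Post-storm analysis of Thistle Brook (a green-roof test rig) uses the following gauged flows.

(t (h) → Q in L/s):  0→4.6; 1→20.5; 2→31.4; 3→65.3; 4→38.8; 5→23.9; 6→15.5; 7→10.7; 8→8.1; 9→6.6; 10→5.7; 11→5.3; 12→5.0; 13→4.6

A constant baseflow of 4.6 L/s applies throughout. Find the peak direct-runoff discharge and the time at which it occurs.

Subtracting baseflow gives direct-runoff ordinates: 0.0, 15.9, 26.8, 60.7, 34.2, 19.3, 10.9, 6.1, 3.5, 2.0, 1.1, 0.7, 0.4, 0.0 L/s.
The maximum is 60.7 L/s, occurring at the reading for t = 3 h.

Q_p = 60.7 L/s at t = 3 h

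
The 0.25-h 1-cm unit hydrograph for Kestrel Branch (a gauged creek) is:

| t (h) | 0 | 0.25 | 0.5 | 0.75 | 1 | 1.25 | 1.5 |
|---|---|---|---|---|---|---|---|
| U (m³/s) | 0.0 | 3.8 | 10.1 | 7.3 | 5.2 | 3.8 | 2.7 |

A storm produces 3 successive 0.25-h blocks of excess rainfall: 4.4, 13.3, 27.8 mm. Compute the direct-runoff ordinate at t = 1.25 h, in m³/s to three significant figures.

By discrete convolution, Q_j = Σ (P_i / 10 mm) · U_{j−i}.
At t = 1.25 h (j=5): Q = (4.4/10)·3.8 + (13.3/10)·5.2 + (27.8/10)·7.3 = 28.9 m³/s.

Q ≈ 28.9 m³/s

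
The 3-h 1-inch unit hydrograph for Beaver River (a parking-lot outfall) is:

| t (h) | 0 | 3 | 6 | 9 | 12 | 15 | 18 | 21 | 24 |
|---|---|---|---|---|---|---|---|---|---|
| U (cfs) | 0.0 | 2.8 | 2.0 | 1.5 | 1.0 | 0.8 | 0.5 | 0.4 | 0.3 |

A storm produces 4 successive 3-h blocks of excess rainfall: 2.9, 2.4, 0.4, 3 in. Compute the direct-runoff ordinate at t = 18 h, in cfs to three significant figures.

Q ≈ 8.27 cfs

By discrete convolution, Q_j = Σ (P_i / 1 in) · U_{j−i}.
At t = 18 h (j=6): Q = (2.9/1)·0.5 + (2.4/1)·0.8 + (0.4/1)·1.0 + (3/1)·1.5 = 8.27 cfs.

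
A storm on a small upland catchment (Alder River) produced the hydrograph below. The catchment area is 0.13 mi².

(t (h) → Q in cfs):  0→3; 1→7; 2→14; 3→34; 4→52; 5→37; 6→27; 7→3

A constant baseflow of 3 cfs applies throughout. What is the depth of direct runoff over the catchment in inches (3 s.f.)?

d ≈ 1.82 in

Direct runoff: 0.0, 4.0, 11.0, 31.0, 49.0, 34.0, 24.0, 0.0 cfs; ΣQ_DR = 153.0 cfs.
V = ΣQ_DR · Δt = 153.0 × 3600 s = 5.508 × 10^5 ft³.
Over A = 0.13 mi², depth = V / A = 1.82 in.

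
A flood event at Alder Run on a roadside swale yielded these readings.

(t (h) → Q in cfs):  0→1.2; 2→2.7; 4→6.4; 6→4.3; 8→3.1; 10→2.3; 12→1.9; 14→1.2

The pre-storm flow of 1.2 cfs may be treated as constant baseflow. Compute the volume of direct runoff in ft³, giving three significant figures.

Direct-runoff ordinates (Q − Q_b): 0.0, 1.5, 5.2, 3.1, 1.9, 1.1, 0.7, 0.0 cfs.
ΣQ_DR = 13.50 cfs.
With Δt = 2 h = 7200 s, V = ΣQ_DR · Δt = 13.50 × 7200 = 97200 ft³.

V ≈ 97200 ft³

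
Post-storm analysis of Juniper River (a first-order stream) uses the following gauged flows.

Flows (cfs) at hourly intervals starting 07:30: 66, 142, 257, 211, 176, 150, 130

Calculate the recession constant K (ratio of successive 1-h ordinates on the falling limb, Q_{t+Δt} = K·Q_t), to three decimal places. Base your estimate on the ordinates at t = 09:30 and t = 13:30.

Using the recession-limb readings at t = 09:30 and t = 13:30: Q falls from 257 to 130 cfs over 4 intervals.
K = (Q₂/Q₁)^(1/4) = (130/257)^(1/4) = 0.843.

K ≈ 0.843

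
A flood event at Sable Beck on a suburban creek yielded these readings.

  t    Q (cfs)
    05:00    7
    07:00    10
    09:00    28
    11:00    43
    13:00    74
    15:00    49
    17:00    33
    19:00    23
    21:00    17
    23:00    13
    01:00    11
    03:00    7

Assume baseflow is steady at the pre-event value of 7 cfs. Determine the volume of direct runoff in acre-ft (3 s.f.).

V ≈ 38.2 acre-ft

Direct-runoff ordinates (Q − Q_b): 0.0, 3.0, 21.0, 36.0, 67.0, 42.0, 26.0, 16.0, 10.0, 6.0, 4.0, 0.0 cfs.
ΣQ_DR = 231.0 cfs.
With Δt = 2 h = 7200 s, V = ΣQ_DR · Δt = 231.0 × 7200 = 1.66 × 10^6 ft³ = 38.2 acre-ft.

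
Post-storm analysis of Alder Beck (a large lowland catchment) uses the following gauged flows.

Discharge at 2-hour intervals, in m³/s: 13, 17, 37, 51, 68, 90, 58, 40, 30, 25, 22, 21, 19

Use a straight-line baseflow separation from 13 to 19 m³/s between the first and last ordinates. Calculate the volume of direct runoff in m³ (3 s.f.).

V ≈ 2.04 × 10^6 m³

Direct-runoff ordinates (Q − Q_b): 0.00, 3.50, 23.00, 36.50, 53.00, 74.50, 42.00, 23.50, 13.00, 7.50, 4.00, 2.50, 0.00 m³/s.
ΣQ_DR = 283.0 m³/s.
With Δt = 2 h = 7200 s, V = ΣQ_DR · Δt = 283.0 × 7200 = 2.04 × 10^6 m³.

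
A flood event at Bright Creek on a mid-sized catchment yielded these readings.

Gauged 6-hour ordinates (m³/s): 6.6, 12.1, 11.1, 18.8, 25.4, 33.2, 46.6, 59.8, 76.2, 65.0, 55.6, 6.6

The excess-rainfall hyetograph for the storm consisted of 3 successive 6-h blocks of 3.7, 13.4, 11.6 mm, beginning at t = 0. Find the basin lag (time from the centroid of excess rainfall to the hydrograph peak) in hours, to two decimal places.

t_L ≈ 37.35 h

Centroid of excess rainfall: t_c = Σ P_i·t̄_i / ΣP_i = 10.6516 h (block centres at 3, 9, 15 h).
Hydrograph peak occurs at t = 48 h, so basin lag t_L = 48 − 10.6516 = 37.35 h.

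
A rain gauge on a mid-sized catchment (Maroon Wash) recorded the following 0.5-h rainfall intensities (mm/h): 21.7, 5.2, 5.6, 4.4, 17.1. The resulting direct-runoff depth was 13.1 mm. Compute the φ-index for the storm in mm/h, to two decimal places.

φ ≈ 6.30 mm/h

Only the 2 blocks with intensity above φ contribute runoff: 21.7, 17.1 mm/h.
Σ(I−φ)·Δt = d  ⇒  (21.7+17.1 − 2φ)·0.5 = 13.1
φ = (38.80 − 13.1/0.5) / 2 = 6.30 mm/h.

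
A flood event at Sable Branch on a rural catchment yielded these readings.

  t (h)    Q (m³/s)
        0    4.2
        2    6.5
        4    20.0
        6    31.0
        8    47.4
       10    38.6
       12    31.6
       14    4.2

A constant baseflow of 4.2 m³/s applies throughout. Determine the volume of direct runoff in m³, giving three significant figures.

V ≈ 1.08 × 10^6 m³

Direct-runoff ordinates (Q − Q_b): 0.0, 2.3, 15.8, 26.8, 43.2, 34.4, 27.4, 0.0 m³/s.
ΣQ_DR = 149.9 m³/s.
With Δt = 2 h = 7200 s, V = ΣQ_DR · Δt = 149.9 × 7200 = 1.08 × 10^6 m³.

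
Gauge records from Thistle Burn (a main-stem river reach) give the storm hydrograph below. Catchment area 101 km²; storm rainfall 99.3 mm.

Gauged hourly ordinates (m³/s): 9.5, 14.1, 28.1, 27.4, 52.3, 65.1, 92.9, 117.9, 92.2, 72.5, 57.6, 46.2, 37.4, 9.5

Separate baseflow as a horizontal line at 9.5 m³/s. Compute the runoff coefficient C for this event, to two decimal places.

C ≈ 0.21

ΣQ_DR = 589.7 m³/s; V = ΣQ_DR·Δt = 2.123 × 10^6 m³.
Runoff depth d = V / A = 21.02 mm.
C = d / P = 21.02 / 99.3 = 0.21.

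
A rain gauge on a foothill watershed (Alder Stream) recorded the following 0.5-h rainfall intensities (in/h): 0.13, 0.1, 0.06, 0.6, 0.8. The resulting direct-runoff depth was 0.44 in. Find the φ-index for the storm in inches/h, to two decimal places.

Only the 2 blocks with intensity above φ contribute runoff: 0.6, 0.8 in/h.
Σ(I−φ)·Δt = d  ⇒  (0.6+0.8 − 2φ)·0.5 = 0.44
φ = (1.400 − 0.44/0.5) / 2 = 0.26 in/h.

φ ≈ 0.26 in/h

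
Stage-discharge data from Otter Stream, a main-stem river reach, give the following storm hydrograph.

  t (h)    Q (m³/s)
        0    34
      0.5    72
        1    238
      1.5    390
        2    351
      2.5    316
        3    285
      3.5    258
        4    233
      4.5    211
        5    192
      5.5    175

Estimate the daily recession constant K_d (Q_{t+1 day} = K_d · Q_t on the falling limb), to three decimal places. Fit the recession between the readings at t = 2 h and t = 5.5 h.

K_d ≈ 0.008

Between t = 2 h and t = 5.5 h the flow falls from 351 to 175 m³/s over 7×0.5 h = 3.5 h.
Per-interval ratio K = (175/351)^(1/7) = 0.9054; K_d = K^(24/0.5) = 0.008.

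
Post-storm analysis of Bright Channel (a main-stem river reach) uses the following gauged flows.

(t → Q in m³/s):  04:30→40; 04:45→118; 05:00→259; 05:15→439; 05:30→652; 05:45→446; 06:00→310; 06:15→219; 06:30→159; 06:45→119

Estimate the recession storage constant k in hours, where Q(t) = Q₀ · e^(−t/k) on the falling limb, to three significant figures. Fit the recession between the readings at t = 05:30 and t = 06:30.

k ≈ 0.709 h

On the falling limb, Q drops from 652 to 159 m³/s between t = 05:30 and t = 06:30 (Δt = 1 h).
k = −Δt / ln(Q₂/Q₁) = −1 / ln(159/652) = 0.709 h.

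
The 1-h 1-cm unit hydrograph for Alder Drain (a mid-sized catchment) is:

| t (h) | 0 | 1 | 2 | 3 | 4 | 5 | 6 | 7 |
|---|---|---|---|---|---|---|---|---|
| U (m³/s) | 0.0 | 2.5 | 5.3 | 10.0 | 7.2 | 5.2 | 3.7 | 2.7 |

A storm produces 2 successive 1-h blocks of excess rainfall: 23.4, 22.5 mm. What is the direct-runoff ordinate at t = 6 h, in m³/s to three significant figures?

By discrete convolution, Q_j = Σ (P_i / 10 mm) · U_{j−i}.
At t = 6 h (j=6): Q = (23.4/10)·3.7 + (22.5/10)·5.2 = 20.4 m³/s.

Q ≈ 20.4 m³/s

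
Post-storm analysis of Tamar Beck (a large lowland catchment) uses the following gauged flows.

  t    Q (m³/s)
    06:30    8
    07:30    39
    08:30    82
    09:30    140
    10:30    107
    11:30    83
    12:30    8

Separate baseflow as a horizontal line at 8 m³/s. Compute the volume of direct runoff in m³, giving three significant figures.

V ≈ 1.48 × 10^6 m³

Direct-runoff ordinates (Q − Q_b): 0.0, 31.0, 74.0, 132.0, 99.0, 75.0, 0.0 m³/s.
ΣQ_DR = 411.0 m³/s.
With Δt = 1 h = 3600 s, V = ΣQ_DR · Δt = 411.0 × 3600 = 1.48 × 10^6 m³.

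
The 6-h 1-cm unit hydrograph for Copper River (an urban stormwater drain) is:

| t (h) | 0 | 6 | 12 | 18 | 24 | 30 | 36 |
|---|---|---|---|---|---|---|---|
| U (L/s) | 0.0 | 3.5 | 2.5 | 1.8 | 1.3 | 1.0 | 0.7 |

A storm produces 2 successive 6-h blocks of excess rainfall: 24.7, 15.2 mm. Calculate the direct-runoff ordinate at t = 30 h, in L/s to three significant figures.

By discrete convolution, Q_j = Σ (P_i / 10 mm) · U_{j−i}.
At t = 30 h (j=5): Q = (24.7/10)·1.0 + (15.2/10)·1.3 = 4.45 L/s.

Q ≈ 4.45 L/s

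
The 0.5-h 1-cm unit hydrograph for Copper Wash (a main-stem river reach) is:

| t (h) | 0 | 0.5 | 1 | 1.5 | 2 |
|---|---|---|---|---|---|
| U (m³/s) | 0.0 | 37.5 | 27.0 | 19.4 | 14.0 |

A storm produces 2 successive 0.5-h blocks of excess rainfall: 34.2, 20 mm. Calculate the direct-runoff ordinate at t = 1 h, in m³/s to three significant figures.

By discrete convolution, Q_j = Σ (P_i / 10 mm) · U_{j−i}.
At t = 1 h (j=2): Q = (34.2/10)·27.0 + (20/10)·37.5 = 167 m³/s.

Q ≈ 167 m³/s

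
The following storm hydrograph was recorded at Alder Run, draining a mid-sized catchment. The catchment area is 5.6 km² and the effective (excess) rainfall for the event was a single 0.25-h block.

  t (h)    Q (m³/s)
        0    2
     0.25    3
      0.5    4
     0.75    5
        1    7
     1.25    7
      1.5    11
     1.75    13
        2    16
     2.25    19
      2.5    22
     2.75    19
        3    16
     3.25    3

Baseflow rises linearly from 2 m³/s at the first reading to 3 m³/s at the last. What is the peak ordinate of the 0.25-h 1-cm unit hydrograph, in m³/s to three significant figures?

U_p ≈ 10.7 m³/s

Direct runoff: 0.00, 0.92, 1.85, 2.77, 4.69, 4.62, 8.54, 10.46, 13.38, 16.31, 19.23, 16.15, 13.08, 0.00 m³/s; ΣQ_DR = 112.0 m³/s, peak = 19.23 m³/s.
Runoff depth d = ΣQ_DR·Δt / A = 112.0 × 900 / (5.6 km²) = 18.00 mm.
The 1-cm UH is the DRH scaled by (10 mm)/d, so U_p = 19.23 × 10/18.00 = 10.7 m³/s.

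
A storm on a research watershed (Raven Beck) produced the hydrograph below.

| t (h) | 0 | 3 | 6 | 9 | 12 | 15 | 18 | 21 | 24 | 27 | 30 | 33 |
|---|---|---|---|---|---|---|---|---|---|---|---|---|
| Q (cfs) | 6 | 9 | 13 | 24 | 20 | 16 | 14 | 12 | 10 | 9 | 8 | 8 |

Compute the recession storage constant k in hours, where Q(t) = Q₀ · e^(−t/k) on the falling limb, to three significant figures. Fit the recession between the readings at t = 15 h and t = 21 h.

On the falling limb, Q drops from 16 to 12 cfs between t = 15 h and t = 21 h (Δt = 6 h).
k = −Δt / ln(Q₂/Q₁) = −6 / ln(12/16) = 20.9 h.

k ≈ 20.9 h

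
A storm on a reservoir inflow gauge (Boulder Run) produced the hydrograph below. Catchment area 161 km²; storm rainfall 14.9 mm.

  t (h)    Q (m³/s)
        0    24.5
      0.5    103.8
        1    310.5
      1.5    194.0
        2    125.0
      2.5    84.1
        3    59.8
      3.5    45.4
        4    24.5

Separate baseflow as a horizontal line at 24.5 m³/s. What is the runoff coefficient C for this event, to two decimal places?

C ≈ 0.56

ΣQ_DR = 751.1 m³/s; V = ΣQ_DR·Δt = 1.352 × 10^6 m³.
Runoff depth d = V / A = 8.397 mm.
C = d / P = 8.397 / 14.9 = 0.56.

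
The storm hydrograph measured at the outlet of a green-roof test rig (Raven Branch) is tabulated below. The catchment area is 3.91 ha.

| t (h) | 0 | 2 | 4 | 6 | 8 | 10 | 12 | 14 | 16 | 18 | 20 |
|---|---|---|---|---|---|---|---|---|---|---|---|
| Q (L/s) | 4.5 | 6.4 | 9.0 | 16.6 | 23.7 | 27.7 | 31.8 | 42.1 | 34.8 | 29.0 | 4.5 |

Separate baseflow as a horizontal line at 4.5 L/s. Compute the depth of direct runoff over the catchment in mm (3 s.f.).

Direct runoff: 0.0, 1.9, 4.5, 12.1, 19.2, 23.2, 27.3, 37.6, 30.3, 24.5, 0.0 L/s; ΣQ_DR = 180.6 L/s.
V = ΣQ_DR · Δt = 180.6 × 7200 s = 1.300 × 10^6 L.
Over A = 3.91 ha, depth = V / A = 33.3 mm.

d ≈ 33.3 mm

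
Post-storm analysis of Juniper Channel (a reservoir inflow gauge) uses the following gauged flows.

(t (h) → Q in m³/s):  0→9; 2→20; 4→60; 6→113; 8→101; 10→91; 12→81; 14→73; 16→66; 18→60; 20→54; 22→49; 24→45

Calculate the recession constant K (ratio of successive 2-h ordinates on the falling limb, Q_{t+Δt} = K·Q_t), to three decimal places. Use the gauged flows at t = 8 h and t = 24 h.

K ≈ 0.904

Using the recession-limb readings at t = 8 h and t = 24 h: Q falls from 101 to 45 m³/s over 8 intervals.
K = (Q₂/Q₁)^(1/8) = (45/101)^(1/8) = 0.904.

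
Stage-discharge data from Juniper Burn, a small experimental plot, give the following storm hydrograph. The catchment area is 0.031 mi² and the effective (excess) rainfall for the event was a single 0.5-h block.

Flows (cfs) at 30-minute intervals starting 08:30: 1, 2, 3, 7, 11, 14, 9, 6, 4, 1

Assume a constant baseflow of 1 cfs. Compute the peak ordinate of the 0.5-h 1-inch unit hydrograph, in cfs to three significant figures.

Direct runoff: 0.0, 1.0, 2.0, 6.0, 10.0, 13.0, 8.0, 5.0, 3.0, 0.0 cfs; ΣQ_DR = 48.00 cfs, peak = 13.0 cfs.
Runoff depth d = ΣQ_DR·Δt / A = 48.00 × 1800 / (0.031 mi²) = 1.200 in.
The 1-inch UH is the DRH scaled by (1 in)/d, so U_p = 13.0 × 1/1.200 = 10.8 cfs.

U_p ≈ 10.8 cfs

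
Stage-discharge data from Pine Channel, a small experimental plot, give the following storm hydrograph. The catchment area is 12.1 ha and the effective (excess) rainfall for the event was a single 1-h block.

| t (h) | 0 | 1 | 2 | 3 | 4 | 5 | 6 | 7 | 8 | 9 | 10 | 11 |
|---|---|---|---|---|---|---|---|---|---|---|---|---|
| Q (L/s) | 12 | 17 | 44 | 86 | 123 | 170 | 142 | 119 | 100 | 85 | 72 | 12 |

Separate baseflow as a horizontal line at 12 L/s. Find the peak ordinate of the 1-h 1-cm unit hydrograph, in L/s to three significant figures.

Direct runoff: 0.0, 5.0, 32.0, 74.0, 111.0, 158.0, 130.0, 107.0, 88.0, 73.0, 60.0, 0.0 L/s; ΣQ_DR = 838.0 L/s, peak = 158.0 L/s.
Runoff depth d = ΣQ_DR·Δt / A = 838.0 × 3600 / (12.1 ha) = 24.93 mm.
The 1-cm UH is the DRH scaled by (10 mm)/d, so U_p = 158.0 × 10/24.93 = 63.4 L/s.

U_p ≈ 63.4 L/s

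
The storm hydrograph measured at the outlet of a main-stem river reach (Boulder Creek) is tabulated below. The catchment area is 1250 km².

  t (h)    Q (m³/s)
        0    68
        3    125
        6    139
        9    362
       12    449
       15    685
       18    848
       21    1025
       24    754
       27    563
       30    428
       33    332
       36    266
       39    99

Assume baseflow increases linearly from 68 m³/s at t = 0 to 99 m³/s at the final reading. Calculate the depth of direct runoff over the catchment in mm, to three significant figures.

Direct runoff: 0.00, 54.62, 66.23, 286.85, 371.46, 605.08, 765.69, 940.31, 666.92, 473.54, 336.15, 237.77, 169.38, 0.00 m³/s; ΣQ_DR = 4974 m³/s.
V = ΣQ_DR · Δt = 4974 × 10800 s = 5.372 × 10^7 m³.
Over A = 1250 km², depth = V / A = 43.0 mm.

d ≈ 43.0 mm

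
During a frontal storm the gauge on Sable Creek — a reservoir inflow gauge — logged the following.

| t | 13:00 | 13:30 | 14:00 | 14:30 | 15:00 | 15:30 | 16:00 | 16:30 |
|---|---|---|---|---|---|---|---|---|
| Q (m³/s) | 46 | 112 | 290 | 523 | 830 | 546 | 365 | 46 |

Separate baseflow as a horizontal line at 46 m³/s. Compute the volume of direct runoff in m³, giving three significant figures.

V ≈ 4.30 × 10^6 m³

Direct-runoff ordinates (Q − Q_b): 0.0, 66.0, 244.0, 477.0, 784.0, 500.0, 319.0, 0.0 m³/s.
ΣQ_DR = 2390 m³/s.
With Δt = 0.5 h = 1800 s, V = ΣQ_DR · Δt = 2390 × 1800 = 4.30 × 10^6 m³.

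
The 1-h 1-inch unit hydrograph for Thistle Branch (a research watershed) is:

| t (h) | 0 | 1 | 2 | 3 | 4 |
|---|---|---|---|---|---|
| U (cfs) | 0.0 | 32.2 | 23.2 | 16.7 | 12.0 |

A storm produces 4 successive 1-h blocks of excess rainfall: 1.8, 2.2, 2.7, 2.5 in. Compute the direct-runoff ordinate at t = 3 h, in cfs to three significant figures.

By discrete convolution, Q_j = Σ (P_i / 1 in) · U_{j−i}.
At t = 3 h (j=3): Q = (1.8/1)·16.7 + (2.2/1)·23.2 + (2.7/1)·32.2 + (2.5/1)·0.0 = 168 cfs.

Q ≈ 168 cfs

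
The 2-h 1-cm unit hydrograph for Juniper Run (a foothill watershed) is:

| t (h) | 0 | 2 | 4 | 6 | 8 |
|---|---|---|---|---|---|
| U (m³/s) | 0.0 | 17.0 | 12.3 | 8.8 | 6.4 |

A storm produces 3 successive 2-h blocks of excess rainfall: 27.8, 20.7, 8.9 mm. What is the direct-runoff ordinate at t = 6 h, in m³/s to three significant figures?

By discrete convolution, Q_j = Σ (P_i / 10 mm) · U_{j−i}.
At t = 6 h (j=3): Q = (27.8/10)·8.8 + (20.7/10)·12.3 + (8.9/10)·17.0 = 65.1 m³/s.

Q ≈ 65.1 m³/s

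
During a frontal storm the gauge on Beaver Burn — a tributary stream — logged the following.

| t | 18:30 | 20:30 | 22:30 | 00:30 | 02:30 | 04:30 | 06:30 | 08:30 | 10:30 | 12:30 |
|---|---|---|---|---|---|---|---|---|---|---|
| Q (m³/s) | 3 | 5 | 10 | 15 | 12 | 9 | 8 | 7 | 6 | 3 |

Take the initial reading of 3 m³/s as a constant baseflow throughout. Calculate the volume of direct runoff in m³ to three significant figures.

Direct-runoff ordinates (Q − Q_b): 0.0, 2.0, 7.0, 12.0, 9.0, 6.0, 5.0, 4.0, 3.0, 0.0 m³/s.
ΣQ_DR = 48.00 m³/s.
With Δt = 2 h = 7200 s, V = ΣQ_DR · Δt = 48.00 × 7200 = 3.46 × 10^5 m³.

V ≈ 3.46 × 10^5 m³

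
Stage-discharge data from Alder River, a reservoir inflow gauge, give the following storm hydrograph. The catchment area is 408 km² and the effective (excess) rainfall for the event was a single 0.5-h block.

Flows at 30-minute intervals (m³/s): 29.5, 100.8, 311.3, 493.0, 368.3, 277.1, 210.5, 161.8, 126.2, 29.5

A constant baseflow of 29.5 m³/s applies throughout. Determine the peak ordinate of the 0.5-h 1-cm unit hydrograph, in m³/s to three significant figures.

Direct runoff: 0.0, 71.3, 281.8, 463.5, 338.8, 247.6, 181.0, 132.3, 96.7, 0.0 m³/s; ΣQ_DR = 1813 m³/s, peak = 463.5 m³/s.
Runoff depth d = ΣQ_DR·Δt / A = 1813 × 1800 / (408 km²) = 7.999 mm.
The 1-cm UH is the DRH scaled by (10 mm)/d, so U_p = 463.5 × 10/7.999 = 579 m³/s.

U_p ≈ 579 m³/s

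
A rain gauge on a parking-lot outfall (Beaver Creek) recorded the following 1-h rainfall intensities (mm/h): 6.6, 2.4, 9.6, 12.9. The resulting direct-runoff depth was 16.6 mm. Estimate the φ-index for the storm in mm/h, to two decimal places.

φ ≈ 4.17 mm/h

Only the 3 blocks with intensity above φ contribute runoff: 6.6, 9.6, 12.9 mm/h.
Σ(I−φ)·Δt = d  ⇒  (6.6+9.6+12.9 − 3φ)·1 = 16.6
φ = (29.10 − 16.6/1) / 3 = 4.17 mm/h.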